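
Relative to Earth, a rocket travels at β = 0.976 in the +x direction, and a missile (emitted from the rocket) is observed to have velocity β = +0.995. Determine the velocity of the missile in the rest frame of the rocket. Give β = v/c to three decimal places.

Invert the composition law: u' = (u − v)/(1 − uv/c²).
u' = (0.995 − 0.976) / (1 − (0.995)(0.976)) = 0.0190/0.0289 = 0.6579.

β = +0.658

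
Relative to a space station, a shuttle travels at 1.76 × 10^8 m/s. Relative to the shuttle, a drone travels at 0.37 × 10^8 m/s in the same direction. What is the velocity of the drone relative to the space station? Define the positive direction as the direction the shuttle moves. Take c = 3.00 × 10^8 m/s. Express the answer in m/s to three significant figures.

1.99 × 10^8 m/s

In units of c (dividing by 3.00 × 10^8 m/s): v = 0.587, u' = 0.123.
u = (u' + v)/(1 + u'v/c²):
u = (0.123 + 0.587) / (1 + 0.123·0.587) = 0.7100/1.0724 = 0.6621
Converting back: u = 0.6621 × 3.00 × 10^8 m/s.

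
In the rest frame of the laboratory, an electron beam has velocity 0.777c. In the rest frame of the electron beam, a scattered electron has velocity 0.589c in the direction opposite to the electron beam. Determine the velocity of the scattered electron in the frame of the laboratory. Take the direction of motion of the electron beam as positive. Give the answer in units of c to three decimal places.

+0.347c

With v = 0.777 and u' = -0.589 (in units of c),
u = (u' + v)/(1 + u'v/c²):
u = (-0.589 + 0.777) / (1 + (-0.589)·0.777) = 0.1880/0.5423 = 0.3466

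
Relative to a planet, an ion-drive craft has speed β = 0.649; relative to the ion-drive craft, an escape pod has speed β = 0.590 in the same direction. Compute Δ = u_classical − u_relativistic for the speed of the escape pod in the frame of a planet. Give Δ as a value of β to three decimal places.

Δ = 0.343

Galilean: u_cl = 0.590 + 0.649 = 1.2390.
Relativistic: u_rel = (0.590 + 0.649) / (1 + 0.590·0.649) = 1.2390/1.3829 = 0.8959.
Δ = 1.2390 − 0.8959 = 0.3431.
(The classical prediction exceeds c; the relativistic result does not.)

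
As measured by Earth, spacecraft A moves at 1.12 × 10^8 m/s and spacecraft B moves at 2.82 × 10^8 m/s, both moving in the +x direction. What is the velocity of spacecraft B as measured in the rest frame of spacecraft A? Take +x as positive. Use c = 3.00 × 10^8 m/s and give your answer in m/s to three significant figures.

β_A = 0.373, β_B = 0.940 (dividing each by c = 3.00 × 10^8 m/s).
Transform to A's frame with the inverse velocity-addition law: u' = (u − v)/(1 − uv/c²), taking u = β_B and v = β_A.
u' = (0.940 − 0.373) / (1 − (0.373)(0.940)) = 0.5667/0.6491 = 0.8730.
u' = 0.8730 × 3.00 × 10^8 m/s.

+2.62 × 10^8 m/s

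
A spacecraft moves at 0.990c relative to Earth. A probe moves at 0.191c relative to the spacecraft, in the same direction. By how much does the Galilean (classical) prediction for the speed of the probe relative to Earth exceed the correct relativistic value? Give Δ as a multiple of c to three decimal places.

Δ = 0.188c

Galilean: u_cl = 0.191 + 0.990 = 1.1810.
Relativistic: u_rel = (0.191 + 0.990) / (1 + 0.191·0.990) = 1.1810/1.1891 = 0.9932.
Δ = 1.1810 − 0.9932 = 0.1878.
(The classical prediction exceeds c; the relativistic result does not.)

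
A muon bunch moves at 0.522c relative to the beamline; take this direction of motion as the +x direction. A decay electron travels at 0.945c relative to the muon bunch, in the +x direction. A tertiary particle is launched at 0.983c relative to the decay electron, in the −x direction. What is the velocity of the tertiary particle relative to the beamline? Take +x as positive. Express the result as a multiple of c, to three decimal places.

-0.018c

Apply u = (u' + v)/(1 + u'v/c²) successively, working outward toward the beamline.
Start: velocity of the muon bunch relative to the beamline = 0.5220c.
Compose with the decay electron (u' = 0.945 in the muon bunch frame): u_1 = (0.945 + 0.522) / (1 + 0.945·0.522) = 1.4670/1.4933 = 0.9824.
Compose with the tertiary particle (u' = -0.983 in the decay electron frame): u_2 = (-0.983 + 0.982) / (1 + (-0.983)·0.982) = -0.0006/0.0343 = -0.0176.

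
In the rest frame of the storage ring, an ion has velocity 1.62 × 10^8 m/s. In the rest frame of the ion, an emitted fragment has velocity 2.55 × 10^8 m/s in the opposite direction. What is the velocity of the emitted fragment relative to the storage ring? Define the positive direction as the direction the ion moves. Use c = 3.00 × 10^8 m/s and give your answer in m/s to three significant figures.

-1.72 × 10^8 m/s

In units of c (dividing by 3.00 × 10^8 m/s): v = 0.540, u' = -0.850.
u = (u' + v)/(1 + u'v/c²):
u = (-0.850 + 0.540) / (1 + (-0.850)·0.540) = -0.3100/0.5410 = -0.5730
(Galilean addition would give -0.310c.)
Converting back: u = -0.5730 × 3.00 × 10^8 m/s.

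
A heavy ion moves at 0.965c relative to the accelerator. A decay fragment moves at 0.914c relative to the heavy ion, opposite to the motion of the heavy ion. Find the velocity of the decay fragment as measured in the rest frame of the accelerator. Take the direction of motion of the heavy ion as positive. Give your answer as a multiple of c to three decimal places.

With v = 0.965 and u' = -0.914 (in units of c),
u = (u' + v)/(1 + u'v/c²):
u = (-0.914 + 0.965) / (1 + (-0.914)·0.965) = 0.0510/0.1180 = 0.4322

+0.432c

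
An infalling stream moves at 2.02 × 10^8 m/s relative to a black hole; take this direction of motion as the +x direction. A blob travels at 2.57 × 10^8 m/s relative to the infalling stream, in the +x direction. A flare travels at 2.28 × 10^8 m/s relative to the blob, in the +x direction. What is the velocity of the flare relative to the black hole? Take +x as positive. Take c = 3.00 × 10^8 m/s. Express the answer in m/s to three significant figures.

2.99 × 10^8 m/s

Apply u = (u' + v)/(1 + u'v/c²) successively, working outward toward the black hole.
(Dividing each given speed by c = 3.00 × 10^8 m/s to work in units of c.)
Start: velocity of the infalling stream relative to the black hole = 0.6733c.
Compose with the blob (u' = 0.857 in the infalling stream frame): u_1 = (0.857 + 0.673) / (1 + 0.857·0.673) = 1.5300/1.5768 = 0.9703.
Compose with the flare (u' = 0.760 in the blob frame): u_2 = (0.760 + 0.970) / (1 + 0.760·0.970) = 1.7303/1.7374 = 0.9959.
So u = 0.9959 × 3.00 × 10^8 m/s.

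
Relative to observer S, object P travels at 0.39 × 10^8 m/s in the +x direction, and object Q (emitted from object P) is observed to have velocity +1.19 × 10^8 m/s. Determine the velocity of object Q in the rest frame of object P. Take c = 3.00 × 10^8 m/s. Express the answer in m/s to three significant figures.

+8.43 × 10^7 m/s

v = 0.130c, u = 0.397c.
Invert the composition law: u' = (u − v)/(1 − uv/c²).
u' = (0.397 − 0.130) / (1 − (0.397)(0.130)) = 0.2667/0.9484 = 0.2812.
u' = 0.2812 × 3.00 × 10^8 m/s.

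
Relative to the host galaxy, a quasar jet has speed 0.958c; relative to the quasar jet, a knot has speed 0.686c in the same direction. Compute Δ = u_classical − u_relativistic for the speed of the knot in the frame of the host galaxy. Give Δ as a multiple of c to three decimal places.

Galilean: u_cl = 0.686 + 0.958 = 1.6440.
Relativistic: u_rel = (0.686 + 0.958) / (1 + 0.686·0.958) = 1.6440/1.6572 = 0.9920.
Δ = 1.6440 − 0.9920 = 0.6520.
(The classical prediction exceeds c; the relativistic result does not.)

Δ = 0.652c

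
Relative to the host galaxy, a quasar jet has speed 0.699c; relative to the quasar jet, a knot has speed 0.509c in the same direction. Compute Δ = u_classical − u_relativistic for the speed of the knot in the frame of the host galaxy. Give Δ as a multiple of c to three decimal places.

Δ = 0.317c

Galilean: u_cl = 0.509 + 0.699 = 1.2080.
Relativistic: u_rel = (0.509 + 0.699) / (1 + 0.509·0.699) = 1.2080/1.3558 = 0.8910.
Δ = 1.2080 − 0.8910 = 0.3170.
(The classical prediction exceeds c; the relativistic result does not.)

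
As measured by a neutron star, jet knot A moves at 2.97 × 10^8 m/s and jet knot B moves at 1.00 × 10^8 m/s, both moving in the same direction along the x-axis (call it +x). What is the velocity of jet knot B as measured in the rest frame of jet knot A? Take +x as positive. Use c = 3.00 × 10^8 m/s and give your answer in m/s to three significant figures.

-2.94 × 10^8 m/s

β_A = 0.990, β_B = 0.333 (dividing each by c = 3.00 × 10^8 m/s).
Transform to A's frame with the inverse velocity-addition law: u' = (u − v)/(1 − uv/c²), taking u = β_B and v = β_A.
u' = (0.333 − 0.990) / (1 − (0.990)(0.333)) = -0.6567/0.6700 = -0.9801.
u' = -0.9801 × 3.00 × 10^8 m/s.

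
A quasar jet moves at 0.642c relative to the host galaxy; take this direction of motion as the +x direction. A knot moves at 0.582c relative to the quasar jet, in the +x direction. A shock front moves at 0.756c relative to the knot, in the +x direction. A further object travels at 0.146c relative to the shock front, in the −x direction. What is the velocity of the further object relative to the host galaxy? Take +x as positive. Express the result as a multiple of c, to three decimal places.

Apply u = (u' + v)/(1 + u'v/c²) successively, working outward toward the host galaxy.
Start: velocity of the quasar jet relative to the host galaxy = 0.6420c.
Compose with the knot (u' = 0.582 in the quasar jet frame): u_1 = (0.582 + 0.642) / (1 + 0.582·0.642) = 1.2240/1.3736 = 0.8911.
Compose with the shock front (u' = 0.756 in the knot frame): u_2 = (0.756 + 0.891) / (1 + 0.756·0.891) = 1.6471/1.6736 = 0.9841.
Compose with the further object (u' = -0.146 in the shock front frame): u_3 = (-0.146 + 0.984) / (1 + (-0.146)·0.984) = 0.8381/0.8563 = 0.9787.

+0.979c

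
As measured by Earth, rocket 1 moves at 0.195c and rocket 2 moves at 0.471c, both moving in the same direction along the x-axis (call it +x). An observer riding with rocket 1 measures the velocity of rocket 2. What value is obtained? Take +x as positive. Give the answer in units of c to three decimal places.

+0.304c

β_A = 0.195, β_B = 0.471.
Transform to A's frame with the inverse velocity-addition law: u' = (u − v)/(1 − uv/c²), taking u = β_B and v = β_A.
u' = (0.471 − 0.195) / (1 − (0.195)(0.471)) = 0.2760/0.9082 = 0.3039.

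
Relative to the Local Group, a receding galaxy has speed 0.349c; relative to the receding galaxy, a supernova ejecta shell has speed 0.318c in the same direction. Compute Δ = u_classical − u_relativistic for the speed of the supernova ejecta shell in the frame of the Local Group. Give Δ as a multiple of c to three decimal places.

Δ = 0.067c

Galilean: u_cl = 0.318 + 0.349 = 0.6670.
Relativistic: u_rel = (0.318 + 0.349) / (1 + 0.318·0.349) = 0.6670/1.1110 = 0.6004.
Δ = 0.6670 − 0.6004 = 0.0666.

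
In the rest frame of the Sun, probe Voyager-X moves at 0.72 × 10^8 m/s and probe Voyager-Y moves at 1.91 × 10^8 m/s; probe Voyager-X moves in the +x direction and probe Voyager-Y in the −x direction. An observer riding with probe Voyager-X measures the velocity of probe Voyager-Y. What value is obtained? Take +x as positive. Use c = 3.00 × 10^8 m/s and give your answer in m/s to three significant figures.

-2.28 × 10^8 m/s

β_A = 0.240, β_B = -0.637 (dividing each by c = 3.00 × 10^8 m/s).
Transform to A's frame with the inverse velocity-addition law: u' = (u − v)/(1 − uv/c²), taking u = β_B and v = β_A.
u' = (-0.637 − 0.240) / (1 − (0.240)(-0.637)) = -0.8767/1.1528 = -0.7605.
u' = -0.7605 × 3.00 × 10^8 m/s.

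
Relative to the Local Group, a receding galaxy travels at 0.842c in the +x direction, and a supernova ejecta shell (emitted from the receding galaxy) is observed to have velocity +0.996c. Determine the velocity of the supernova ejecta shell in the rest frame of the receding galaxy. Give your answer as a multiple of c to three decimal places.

Invert the composition law: u' = (u − v)/(1 − uv/c²).
u' = (0.996 − 0.842) / (1 − (0.996)(0.842)) = 0.1540/0.1614 = 0.9543.

+0.954c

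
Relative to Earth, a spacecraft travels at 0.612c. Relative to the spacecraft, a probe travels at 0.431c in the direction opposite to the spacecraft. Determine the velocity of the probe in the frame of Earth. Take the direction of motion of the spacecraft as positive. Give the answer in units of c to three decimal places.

+0.246c

With v = 0.612 and u' = -0.431 (in units of c),
u = (u' + v)/(1 + u'v/c²):
u = (-0.431 + 0.612) / (1 + (-0.431)·0.612) = 0.1810/0.7362 = 0.2458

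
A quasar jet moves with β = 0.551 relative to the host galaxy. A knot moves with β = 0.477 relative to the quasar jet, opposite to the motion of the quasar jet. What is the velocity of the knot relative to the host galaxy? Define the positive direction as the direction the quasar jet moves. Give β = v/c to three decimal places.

β = +0.100

With v = 0.551 and u' = -0.477 (in units of c),
u = (u' + v)/(1 + u'v/c²):
u = (-0.477 + 0.551) / (1 + (-0.477)·0.551) = 0.0740/0.7372 = 0.1004
(Galilean addition would give +0.074c.)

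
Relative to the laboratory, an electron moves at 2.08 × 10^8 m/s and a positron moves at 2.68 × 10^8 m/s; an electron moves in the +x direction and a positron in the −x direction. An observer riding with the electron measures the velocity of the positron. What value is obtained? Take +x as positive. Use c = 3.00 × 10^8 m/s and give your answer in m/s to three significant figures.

β_A = 0.693, β_B = -0.893 (dividing each by c = 3.00 × 10^8 m/s).
Transform to A's frame with the inverse velocity-addition law: u' = (u − v)/(1 − uv/c²), taking u = β_B and v = β_A.
u' = (-0.893 − 0.693) / (1 − (0.693)(-0.893)) = -1.5867/1.6194 = -0.9798.
u' = -0.9798 × 3.00 × 10^8 m/s.

-2.94 × 10^8 m/s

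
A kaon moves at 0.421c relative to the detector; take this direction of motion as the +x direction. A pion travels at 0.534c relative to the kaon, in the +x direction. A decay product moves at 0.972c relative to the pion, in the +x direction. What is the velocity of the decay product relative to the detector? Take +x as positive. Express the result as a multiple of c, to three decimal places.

Apply u = (u' + v)/(1 + u'v/c²) successively, working outward toward the detector.
Start: velocity of the kaon relative to the detector = 0.4210c.
Compose with the pion (u' = 0.534 in the kaon frame): u_1 = (0.534 + 0.421) / (1 + 0.534·0.421) = 0.9550/1.2248 = 0.7797.
Compose with the decay product (u' = 0.972 in the pion frame): u_2 = (0.972 + 0.780) / (1 + 0.972·0.780) = 1.7517/1.7579 = 0.9965.

0.996c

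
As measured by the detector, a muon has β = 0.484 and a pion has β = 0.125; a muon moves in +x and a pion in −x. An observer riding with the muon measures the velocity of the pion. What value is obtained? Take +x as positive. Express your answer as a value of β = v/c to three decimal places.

β_A = 0.484, β_B = -0.125.
Transform to A's frame with the inverse velocity-addition law: u' = (u − v)/(1 − uv/c²), taking u = β_B and v = β_A.
u' = (-0.125 − 0.484) / (1 − (0.484)(-0.125)) = -0.6090/1.0605 = -0.5743.

β = -0.574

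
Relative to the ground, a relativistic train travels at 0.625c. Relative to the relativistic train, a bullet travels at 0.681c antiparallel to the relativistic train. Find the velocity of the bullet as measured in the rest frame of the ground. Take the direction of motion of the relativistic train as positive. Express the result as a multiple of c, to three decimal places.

-0.097c

With v = 0.625 and u' = -0.681 (in units of c),
u = (u' + v)/(1 + u'v/c²):
u = (-0.681 + 0.625) / (1 + (-0.681)·0.625) = -0.0560/0.5744 = -0.0975
(Galilean addition would give -0.056c.)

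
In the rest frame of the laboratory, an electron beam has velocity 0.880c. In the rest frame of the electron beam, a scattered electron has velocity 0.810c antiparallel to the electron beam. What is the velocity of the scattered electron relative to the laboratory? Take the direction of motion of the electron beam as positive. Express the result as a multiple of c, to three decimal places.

With v = 0.880 and u' = -0.810 (in units of c),
u = (u' + v)/(1 + u'v/c²):
u = (-0.810 + 0.880) / (1 + (-0.810)·0.880) = 0.0700/0.2872 = 0.2437

+0.244c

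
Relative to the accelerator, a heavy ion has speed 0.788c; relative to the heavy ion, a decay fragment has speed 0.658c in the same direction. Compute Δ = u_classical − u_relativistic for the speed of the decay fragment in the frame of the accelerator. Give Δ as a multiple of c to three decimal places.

Δ = 0.494c

Galilean: u_cl = 0.658 + 0.788 = 1.4460.
Relativistic: u_rel = (0.658 + 0.788) / (1 + 0.658·0.788) = 1.4460/1.5185 = 0.9523.
Δ = 1.4460 − 0.9523 = 0.4937.
(The classical prediction exceeds c; the relativistic result does not.)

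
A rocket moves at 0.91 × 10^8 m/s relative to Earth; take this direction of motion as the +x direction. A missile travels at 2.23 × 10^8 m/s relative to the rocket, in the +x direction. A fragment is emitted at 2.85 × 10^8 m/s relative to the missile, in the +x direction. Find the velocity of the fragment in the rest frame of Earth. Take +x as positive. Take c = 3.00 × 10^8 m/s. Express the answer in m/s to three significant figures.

2.99 × 10^8 m/s

Apply u = (u' + v)/(1 + u'v/c²) successively, working outward toward Earth.
(Dividing each given speed by c = 3.00 × 10^8 m/s to work in units of c.)
Start: velocity of the rocket relative to Earth = 0.3033c.
Compose with the missile (u' = 0.743 in the rocket frame): u_1 = (0.743 + 0.303) / (1 + 0.743·0.303) = 1.0467/1.2255 = 0.8541.
Compose with the fragment (u' = 0.950 in the missile frame): u_2 = (0.950 + 0.854) / (1 + 0.950·0.854) = 1.8041/1.8114 = 0.9960.
So u = 0.9960 × 3.00 × 10^8 m/s.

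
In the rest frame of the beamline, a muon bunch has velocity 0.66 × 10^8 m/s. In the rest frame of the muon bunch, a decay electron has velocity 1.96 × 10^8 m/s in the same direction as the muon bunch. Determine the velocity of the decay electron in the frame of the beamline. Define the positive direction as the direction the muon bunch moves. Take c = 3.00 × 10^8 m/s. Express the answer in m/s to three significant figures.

In units of c (dividing by 3.00 × 10^8 m/s): v = 0.220, u' = 0.653.
u = (u' + v)/(1 + u'v/c²):
u = (0.653 + 0.220) / (1 + 0.653·0.220) = 0.8733/1.1437 = 0.7636
Converting back: u = 0.7636 × 3.00 × 10^8 m/s.

2.29 × 10^8 m/s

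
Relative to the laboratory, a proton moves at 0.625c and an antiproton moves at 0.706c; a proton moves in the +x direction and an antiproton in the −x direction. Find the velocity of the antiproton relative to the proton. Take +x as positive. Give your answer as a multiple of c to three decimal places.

β_A = 0.625, β_B = -0.706.
Transform to A's frame with the inverse velocity-addition law: u' = (u − v)/(1 − uv/c²), taking u = β_B and v = β_A.
u' = (-0.706 − 0.625) / (1 − (0.625)(-0.706)) = -1.3310/1.4412 = -0.9235.

-0.924c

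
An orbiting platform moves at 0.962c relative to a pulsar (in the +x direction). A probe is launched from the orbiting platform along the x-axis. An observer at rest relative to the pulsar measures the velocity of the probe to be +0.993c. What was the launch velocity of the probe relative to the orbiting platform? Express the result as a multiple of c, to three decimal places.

Invert the composition law: u' = (u − v)/(1 − uv/c²).
u' = (0.993 − 0.962) / (1 − (0.993)(0.962)) = 0.0310/0.0447 = 0.6930.

+0.693c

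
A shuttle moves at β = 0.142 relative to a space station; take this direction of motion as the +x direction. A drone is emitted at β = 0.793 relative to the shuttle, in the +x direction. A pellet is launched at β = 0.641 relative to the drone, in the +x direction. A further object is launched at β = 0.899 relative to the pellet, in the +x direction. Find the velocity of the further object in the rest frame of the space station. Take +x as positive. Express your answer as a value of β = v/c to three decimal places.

Apply u = (u' + v)/(1 + u'v/c²) successively, working outward toward the space station.
Start: velocity of the shuttle relative to the space station = 0.1420c.
Compose with the drone (u' = 0.793 in the shuttle frame): u_1 = (0.793 + 0.142) / (1 + 0.793·0.142) = 0.9350/1.1126 = 0.8404.
Compose with the pellet (u' = 0.641 in the drone frame): u_2 = (0.641 + 0.840) / (1 + 0.641·0.840) = 1.4814/1.5387 = 0.9628.
Compose with the further object (u' = 0.899 in the pellet frame): u_3 = (0.899 + 0.963) / (1 + 0.899·0.963) = 1.8618/1.8655 = 0.9980.

β = 0.998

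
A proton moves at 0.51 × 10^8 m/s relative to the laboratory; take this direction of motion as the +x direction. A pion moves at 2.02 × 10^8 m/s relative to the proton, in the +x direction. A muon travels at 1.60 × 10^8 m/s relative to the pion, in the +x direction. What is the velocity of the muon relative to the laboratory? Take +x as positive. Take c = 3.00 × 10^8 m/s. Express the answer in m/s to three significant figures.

2.76 × 10^8 m/s

Apply u = (u' + v)/(1 + u'v/c²) successively, working outward toward the laboratory.
(Dividing each given speed by c = 3.00 × 10^8 m/s to work in units of c.)
Start: velocity of the proton relative to the laboratory = 0.1700c.
Compose with the pion (u' = 0.673 in the proton frame): u_1 = (0.673 + 0.170) / (1 + 0.673·0.170) = 0.8433/1.1145 = 0.7567.
Compose with the muon (u' = 0.533 in the pion frame): u_2 = (0.533 + 0.757) / (1 + 0.533·0.757) = 1.2900/1.4036 = 0.9191.
So u = 0.9191 × 3.00 × 10^8 m/s.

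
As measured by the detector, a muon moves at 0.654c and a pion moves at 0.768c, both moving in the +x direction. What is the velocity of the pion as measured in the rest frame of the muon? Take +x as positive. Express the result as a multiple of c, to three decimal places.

+0.229c

β_A = 0.654, β_B = 0.768.
Transform to A's frame with the inverse velocity-addition law: u' = (u − v)/(1 − uv/c²), taking u = β_B and v = β_A.
u' = (0.768 − 0.654) / (1 − (0.654)(0.768)) = 0.1140/0.4977 = 0.2290.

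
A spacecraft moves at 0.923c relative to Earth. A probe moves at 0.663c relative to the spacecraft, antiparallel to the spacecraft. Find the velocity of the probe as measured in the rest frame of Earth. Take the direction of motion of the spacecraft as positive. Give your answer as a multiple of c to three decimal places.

With v = 0.923 and u' = -0.663 (in units of c),
u = (u' + v)/(1 + u'v/c²):
u = (-0.663 + 0.923) / (1 + (-0.663)·0.923) = 0.2600/0.3881 = 0.6700

+0.670c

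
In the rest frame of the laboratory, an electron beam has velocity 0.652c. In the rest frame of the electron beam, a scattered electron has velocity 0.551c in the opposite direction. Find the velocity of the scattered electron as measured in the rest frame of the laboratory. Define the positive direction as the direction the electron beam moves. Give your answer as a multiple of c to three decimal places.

+0.158c

With v = 0.652 and u' = -0.551 (in units of c),
u = (u' + v)/(1 + u'v/c²):
u = (-0.551 + 0.652) / (1 + (-0.551)·0.652) = 0.1010/0.6407 = 0.1576
(Galilean addition would give +0.101c.)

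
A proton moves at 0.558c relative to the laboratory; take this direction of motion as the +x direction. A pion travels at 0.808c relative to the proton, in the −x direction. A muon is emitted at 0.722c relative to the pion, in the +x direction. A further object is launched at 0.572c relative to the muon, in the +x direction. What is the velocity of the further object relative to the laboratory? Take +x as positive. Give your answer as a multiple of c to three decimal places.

Apply u = (u' + v)/(1 + u'v/c²) successively, working outward toward the laboratory.
Start: velocity of the proton relative to the laboratory = 0.5580c.
Compose with the pion (u' = -0.808 in the proton frame): u_1 = (-0.808 + 0.558) / (1 + (-0.808)·0.558) = -0.2500/0.5491 = -0.4553.
Compose with the muon (u' = 0.722 in the pion frame): u_2 = (0.722 + (-0.455)) / (1 + 0.722·(-0.455)) = 0.2667/0.6713 = 0.3973.
Compose with the further object (u' = 0.572 in the muon frame): u_3 = (0.572 + 0.397) / (1 + 0.572·0.397) = 0.9693/1.2273 = 0.7898.

+0.790c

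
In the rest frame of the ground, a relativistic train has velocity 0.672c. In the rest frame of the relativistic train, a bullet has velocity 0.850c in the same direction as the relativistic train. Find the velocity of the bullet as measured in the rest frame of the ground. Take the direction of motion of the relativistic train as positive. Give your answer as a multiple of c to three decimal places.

0.969c

With v = 0.672 and u' = 0.850 (in units of c),
u = (u' + v)/(1 + u'v/c²):
u = (0.850 + 0.672) / (1 + 0.850·0.672) = 1.5220/1.5712 = 0.9687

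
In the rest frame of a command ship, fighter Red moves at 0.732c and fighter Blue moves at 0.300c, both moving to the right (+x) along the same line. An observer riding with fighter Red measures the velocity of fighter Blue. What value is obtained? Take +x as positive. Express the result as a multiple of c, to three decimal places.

-0.554c

β_A = 0.732, β_B = 0.300.
Transform to A's frame with the inverse velocity-addition law: u' = (u − v)/(1 − uv/c²), taking u = β_B and v = β_A.
u' = (0.300 − 0.732) / (1 − (0.732)(0.300)) = -0.4320/0.7804 = -0.5536.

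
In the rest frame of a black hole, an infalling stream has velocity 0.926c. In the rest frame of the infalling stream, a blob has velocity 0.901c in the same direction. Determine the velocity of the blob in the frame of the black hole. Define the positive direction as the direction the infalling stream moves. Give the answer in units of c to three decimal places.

0.996c

With v = 0.926 and u' = 0.901 (in units of c),
u = (u' + v)/(1 + u'v/c²):
u = (0.901 + 0.926) / (1 + 0.901·0.926) = 1.8270/1.8343 = 0.9960
(Galilean addition would give +1.827c, exceeding c.)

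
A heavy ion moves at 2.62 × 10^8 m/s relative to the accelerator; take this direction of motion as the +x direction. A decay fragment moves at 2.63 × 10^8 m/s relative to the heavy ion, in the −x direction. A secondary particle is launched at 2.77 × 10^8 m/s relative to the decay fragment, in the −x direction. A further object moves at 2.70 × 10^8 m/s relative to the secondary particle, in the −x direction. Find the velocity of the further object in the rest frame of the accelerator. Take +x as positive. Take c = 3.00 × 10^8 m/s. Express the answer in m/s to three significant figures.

-2.99 × 10^8 m/s

Apply u = (u' + v)/(1 + u'v/c²) successively, working outward toward the accelerator.
(Dividing each given speed by c = 3.00 × 10^8 m/s to work in units of c.)
Start: velocity of the heavy ion relative to the accelerator = 0.8733c.
Compose with the decay fragment (u' = -0.877 in the heavy ion frame): u_1 = (-0.877 + 0.873) / (1 + (-0.877)·0.873) = -0.0033/0.2344 = -0.0142.
Compose with the secondary particle (u' = -0.923 in the decay fragment frame): u_2 = (-0.923 + (-0.014)) / (1 + (-0.923)·(-0.014)) = -0.9376/1.0131 = -0.9254.
Compose with the further object (u' = -0.900 in the secondary particle frame): u_3 = (-0.900 + (-0.925)) / (1 + (-0.900)·(-0.925)) = -1.8254/1.8329 = -0.9959.
So u = -0.9959 × 3.00 × 10^8 m/s.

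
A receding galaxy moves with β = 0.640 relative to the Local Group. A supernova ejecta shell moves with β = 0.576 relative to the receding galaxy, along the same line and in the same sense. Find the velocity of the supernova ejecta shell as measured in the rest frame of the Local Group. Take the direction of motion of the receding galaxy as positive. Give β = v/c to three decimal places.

With v = 0.640 and u' = 0.576 (in units of c),
u = (u' + v)/(1 + u'v/c²):
u = (0.576 + 0.640) / (1 + 0.576·0.640) = 1.2160/1.3686 = 0.8885
(Galilean addition would give +1.216c, exceeding c.)

β = 0.888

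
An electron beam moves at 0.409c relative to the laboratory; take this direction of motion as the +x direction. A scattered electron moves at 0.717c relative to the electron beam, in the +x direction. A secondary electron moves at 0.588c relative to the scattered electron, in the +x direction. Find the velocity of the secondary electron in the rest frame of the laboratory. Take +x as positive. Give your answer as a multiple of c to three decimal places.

Apply u = (u' + v)/(1 + u'v/c²) successively, working outward toward the laboratory.
Start: velocity of the electron beam relative to the laboratory = 0.4090c.
Compose with the scattered electron (u' = 0.717 in the electron beam frame): u_1 = (0.717 + 0.409) / (1 + 0.717·0.409) = 1.1260/1.2933 = 0.8707.
Compose with the secondary electron (u' = 0.588 in the scattered electron frame): u_2 = (0.588 + 0.871) / (1 + 0.588·0.871) = 1.4587/1.5120 = 0.9648.

0.965c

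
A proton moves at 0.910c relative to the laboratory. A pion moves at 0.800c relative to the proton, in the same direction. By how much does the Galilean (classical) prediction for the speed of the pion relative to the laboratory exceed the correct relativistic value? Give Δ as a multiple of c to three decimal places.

Δ = 0.720c

Galilean: u_cl = 0.800 + 0.910 = 1.7100.
Relativistic: u_rel = (0.800 + 0.910) / (1 + 0.800·0.910) = 1.7100/1.7280 = 0.9896.
Δ = 1.7100 − 0.9896 = 0.7204.
(The classical prediction exceeds c; the relativistic result does not.)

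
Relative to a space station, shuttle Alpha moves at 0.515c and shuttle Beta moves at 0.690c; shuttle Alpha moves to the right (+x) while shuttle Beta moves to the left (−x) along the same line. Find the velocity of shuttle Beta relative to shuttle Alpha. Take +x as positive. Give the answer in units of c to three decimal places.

β_A = 0.515, β_B = -0.690.
Transform to A's frame with the inverse velocity-addition law: u' = (u − v)/(1 − uv/c²), taking u = β_B and v = β_A.
u' = (-0.690 − 0.515) / (1 − (0.515)(-0.690)) = -1.2050/1.3554 = -0.8891.

-0.889c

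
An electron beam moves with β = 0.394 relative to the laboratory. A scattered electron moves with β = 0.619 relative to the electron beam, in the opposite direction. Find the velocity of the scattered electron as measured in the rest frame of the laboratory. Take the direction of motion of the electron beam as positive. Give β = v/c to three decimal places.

With v = 0.394 and u' = -0.619 (in units of c),
u = (u' + v)/(1 + u'v/c²):
u = (-0.619 + 0.394) / (1 + (-0.619)·0.394) = -0.2250/0.7561 = -0.2976
(Galilean addition would give -0.225c.)

β = -0.298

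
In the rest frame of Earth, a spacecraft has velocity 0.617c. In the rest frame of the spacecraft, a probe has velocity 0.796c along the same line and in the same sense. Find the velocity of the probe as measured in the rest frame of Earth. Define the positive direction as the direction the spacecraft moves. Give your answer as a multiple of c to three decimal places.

With v = 0.617 and u' = 0.796 (in units of c),
u = (u' + v)/(1 + u'v/c²):
u = (0.796 + 0.617) / (1 + 0.796·0.617) = 1.4130/1.4911 = 0.9476
(Galilean addition would give +1.413c, exceeding c.)

0.948c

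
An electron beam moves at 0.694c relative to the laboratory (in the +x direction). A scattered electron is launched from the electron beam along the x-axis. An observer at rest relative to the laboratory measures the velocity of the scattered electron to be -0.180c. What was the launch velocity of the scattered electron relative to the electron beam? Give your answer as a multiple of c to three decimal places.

Invert the composition law: u' = (u − v)/(1 − uv/c²).
u' = (-0.180 − 0.694) / (1 − (-0.180)(0.694)) = -0.8740/1.1249 = -0.7769.

-0.777c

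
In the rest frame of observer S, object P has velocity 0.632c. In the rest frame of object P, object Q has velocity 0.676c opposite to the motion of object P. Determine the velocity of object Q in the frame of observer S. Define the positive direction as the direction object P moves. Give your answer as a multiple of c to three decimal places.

-0.077c

With v = 0.632 and u' = -0.676 (in units of c),
u = (u' + v)/(1 + u'v/c²):
u = (-0.676 + 0.632) / (1 + (-0.676)·0.632) = -0.0440/0.5728 = -0.0768
(Galilean addition would give -0.044c.)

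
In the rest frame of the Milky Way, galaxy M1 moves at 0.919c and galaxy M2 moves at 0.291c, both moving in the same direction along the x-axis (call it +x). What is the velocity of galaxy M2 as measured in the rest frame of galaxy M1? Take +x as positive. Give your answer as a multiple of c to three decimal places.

β_A = 0.919, β_B = 0.291.
Transform to A's frame with the inverse velocity-addition law: u' = (u − v)/(1 − uv/c²), taking u = β_B and v = β_A.
u' = (0.291 − 0.919) / (1 − (0.919)(0.291)) = -0.6280/0.7326 = -0.8573.

-0.857c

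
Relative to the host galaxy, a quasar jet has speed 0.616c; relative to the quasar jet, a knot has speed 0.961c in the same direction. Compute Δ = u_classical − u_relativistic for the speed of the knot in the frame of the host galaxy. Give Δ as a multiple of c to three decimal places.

Δ = 0.586c

Galilean: u_cl = 0.961 + 0.616 = 1.5770.
Relativistic: u_rel = (0.961 + 0.616) / (1 + 0.961·0.616) = 1.5770/1.5920 = 0.9906.
Δ = 1.5770 − 0.9906 = 0.5864.
(The classical prediction exceeds c; the relativistic result does not.)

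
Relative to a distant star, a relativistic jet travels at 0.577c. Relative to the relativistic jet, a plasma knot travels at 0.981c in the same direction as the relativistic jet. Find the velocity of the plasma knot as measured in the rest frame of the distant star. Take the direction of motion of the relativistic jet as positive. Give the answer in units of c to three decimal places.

0.995c

With v = 0.577 and u' = 0.981 (in units of c),
u = (u' + v)/(1 + u'v/c²):
u = (0.981 + 0.577) / (1 + 0.981·0.577) = 1.5580/1.5660 = 0.9949
(Galilean addition would give +1.558c, exceeding c.)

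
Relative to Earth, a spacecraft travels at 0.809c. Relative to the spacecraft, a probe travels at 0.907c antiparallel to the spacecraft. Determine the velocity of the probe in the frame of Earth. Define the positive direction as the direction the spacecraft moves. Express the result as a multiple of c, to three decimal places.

With v = 0.809 and u' = -0.907 (in units of c),
u = (u' + v)/(1 + u'v/c²):
u = (-0.907 + 0.809) / (1 + (-0.907)·0.809) = -0.0980/0.2662 = -0.3681
(Galilean addition would give -0.098c.)

-0.368c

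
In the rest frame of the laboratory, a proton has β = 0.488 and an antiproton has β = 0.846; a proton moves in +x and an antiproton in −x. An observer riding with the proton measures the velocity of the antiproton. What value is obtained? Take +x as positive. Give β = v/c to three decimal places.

β_A = 0.488, β_B = -0.846.
Transform to A's frame with the inverse velocity-addition law: u' = (u − v)/(1 − uv/c²), taking u = β_B and v = β_A.
u' = (-0.846 − 0.488) / (1 − (0.488)(-0.846)) = -1.3340/1.4128 = -0.9442.

β = -0.944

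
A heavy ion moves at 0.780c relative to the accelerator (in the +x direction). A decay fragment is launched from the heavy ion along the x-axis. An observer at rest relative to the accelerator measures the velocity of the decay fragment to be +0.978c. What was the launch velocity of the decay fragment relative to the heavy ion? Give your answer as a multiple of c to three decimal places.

+0.835c

Invert the composition law: u' = (u − v)/(1 − uv/c²).
u' = (0.978 − 0.780) / (1 − (0.978)(0.780)) = 0.1980/0.2372 = 0.8349.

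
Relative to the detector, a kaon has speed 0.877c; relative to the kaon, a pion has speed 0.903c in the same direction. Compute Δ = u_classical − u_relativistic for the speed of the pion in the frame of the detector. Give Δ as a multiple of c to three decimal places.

Galilean: u_cl = 0.903 + 0.877 = 1.7800.
Relativistic: u_rel = (0.903 + 0.877) / (1 + 0.903·0.877) = 1.7800/1.7919 = 0.9933.
Δ = 1.7800 − 0.9933 = 0.7867.
(The classical prediction exceeds c; the relativistic result does not.)

Δ = 0.787c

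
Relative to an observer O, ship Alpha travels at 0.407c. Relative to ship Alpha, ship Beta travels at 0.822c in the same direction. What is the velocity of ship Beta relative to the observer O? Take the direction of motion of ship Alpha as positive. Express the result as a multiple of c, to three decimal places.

With v = 0.407 and u' = 0.822 (in units of c),
u = (u' + v)/(1 + u'v/c²):
u = (0.822 + 0.407) / (1 + 0.822·0.407) = 1.2290/1.3346 = 0.9209

0.921c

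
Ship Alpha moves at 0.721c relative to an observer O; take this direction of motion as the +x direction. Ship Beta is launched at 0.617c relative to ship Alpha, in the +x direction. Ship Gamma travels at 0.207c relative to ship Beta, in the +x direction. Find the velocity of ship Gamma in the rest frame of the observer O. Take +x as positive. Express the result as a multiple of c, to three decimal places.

0.951c

Apply u = (u' + v)/(1 + u'v/c²) successively, working outward toward the observer O.
Start: velocity of ship Alpha relative to the observer O = 0.7210c.
Compose with ship Beta (u' = 0.617 in ship Alpha frame): u_1 = (0.617 + 0.721) / (1 + 0.617·0.721) = 1.3380/1.4449 = 0.9260.
Compose with ship Gamma (u' = 0.207 in ship Beta frame): u_2 = (0.207 + 0.926) / (1 + 0.207·0.926) = 1.1330/1.1917 = 0.9508.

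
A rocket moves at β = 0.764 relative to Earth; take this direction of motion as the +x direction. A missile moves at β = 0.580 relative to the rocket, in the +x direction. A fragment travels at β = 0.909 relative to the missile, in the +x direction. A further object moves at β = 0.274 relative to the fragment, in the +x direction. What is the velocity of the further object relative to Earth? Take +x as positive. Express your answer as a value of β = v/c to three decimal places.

Apply u = (u' + v)/(1 + u'v/c²) successively, working outward toward Earth.
Start: velocity of the rocket relative to Earth = 0.7640c.
Compose with the missile (u' = 0.580 in the rocket frame): u_1 = (0.580 + 0.764) / (1 + 0.580·0.764) = 1.3440/1.4431 = 0.9313.
Compose with the fragment (u' = 0.909 in the missile frame): u_2 = (0.909 + 0.931) / (1 + 0.909·0.931) = 1.8403/1.8466 = 0.9966.
Compose with the further object (u' = 0.274 in the fragment frame): u_3 = (0.274 + 0.997) / (1 + 0.274·0.997) = 1.2706/1.2731 = 0.9981.

β = 0.998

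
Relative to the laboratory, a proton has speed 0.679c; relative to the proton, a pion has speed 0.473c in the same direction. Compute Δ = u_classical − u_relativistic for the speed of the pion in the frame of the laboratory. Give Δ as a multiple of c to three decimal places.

Δ = 0.280c

Galilean: u_cl = 0.473 + 0.679 = 1.1520.
Relativistic: u_rel = (0.473 + 0.679) / (1 + 0.473·0.679) = 1.1520/1.3212 = 0.8720.
Δ = 1.1520 − 0.8720 = 0.2800.
(The classical prediction exceeds c; the relativistic result does not.)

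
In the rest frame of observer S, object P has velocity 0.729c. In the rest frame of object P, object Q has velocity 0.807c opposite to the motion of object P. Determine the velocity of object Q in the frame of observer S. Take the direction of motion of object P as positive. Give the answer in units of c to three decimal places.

With v = 0.729 and u' = -0.807 (in units of c),
u = (u' + v)/(1 + u'v/c²):
u = (-0.807 + 0.729) / (1 + (-0.807)·0.729) = -0.0780/0.4117 = -0.1895

-0.189c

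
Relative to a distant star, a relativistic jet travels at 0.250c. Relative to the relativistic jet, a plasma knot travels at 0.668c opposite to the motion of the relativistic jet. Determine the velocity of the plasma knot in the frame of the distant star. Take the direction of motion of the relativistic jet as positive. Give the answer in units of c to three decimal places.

With v = 0.250 and u' = -0.668 (in units of c),
u = (u' + v)/(1 + u'v/c²):
u = (-0.668 + 0.250) / (1 + (-0.668)·0.250) = -0.4180/0.8330 = -0.5018
(Galilean addition would give -0.418c.)

-0.502c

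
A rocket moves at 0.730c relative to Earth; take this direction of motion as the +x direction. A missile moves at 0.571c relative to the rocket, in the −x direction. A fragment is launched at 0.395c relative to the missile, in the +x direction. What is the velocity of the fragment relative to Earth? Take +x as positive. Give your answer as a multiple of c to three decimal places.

Apply u = (u' + v)/(1 + u'v/c²) successively, working outward toward Earth.
Start: velocity of the rocket relative to Earth = 0.7300c.
Compose with the missile (u' = -0.571 in the rocket frame): u_1 = (-0.571 + 0.730) / (1 + (-0.571)·0.730) = 0.1590/0.5832 = 0.2726.
Compose with the fragment (u' = 0.395 in the missile frame): u_2 = (0.395 + 0.273) / (1 + 0.395·0.273) = 0.6676/1.1077 = 0.6027.

+0.603c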